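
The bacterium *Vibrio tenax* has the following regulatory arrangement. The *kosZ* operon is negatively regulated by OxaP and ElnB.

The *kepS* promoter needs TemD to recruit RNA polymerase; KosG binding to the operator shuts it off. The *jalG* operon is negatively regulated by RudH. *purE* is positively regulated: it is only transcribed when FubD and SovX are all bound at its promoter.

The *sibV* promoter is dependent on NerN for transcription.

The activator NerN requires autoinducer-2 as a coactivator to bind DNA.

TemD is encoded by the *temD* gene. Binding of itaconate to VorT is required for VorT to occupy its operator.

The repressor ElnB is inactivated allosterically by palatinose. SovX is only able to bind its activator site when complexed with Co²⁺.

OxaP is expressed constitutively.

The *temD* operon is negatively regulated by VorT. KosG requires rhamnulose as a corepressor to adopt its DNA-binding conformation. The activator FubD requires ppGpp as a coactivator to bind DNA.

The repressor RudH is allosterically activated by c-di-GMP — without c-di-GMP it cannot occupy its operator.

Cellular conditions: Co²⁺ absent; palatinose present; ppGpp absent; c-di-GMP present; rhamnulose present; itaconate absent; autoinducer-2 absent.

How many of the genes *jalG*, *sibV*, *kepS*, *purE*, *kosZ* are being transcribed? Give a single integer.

0

c-di-GMP is present, so RudH is active.
With repressor RudH bound, *jalG* is not transcribed.
→ *jalG* is OFF.
Autoinducer-2 is absent, so NerN is inactive.
Required activator NerN is absent, so *sibV* is not transcribed.
→ *sibV* is OFF.
Rhamnulose is present, so KosG is active.
Itaconate is absent, so VorT is inactive.
With no repressor bound, *temD* is transcribed.
So TemD is produced and active.
With repressor KosG bound, *kepS* is not transcribed.
→ *kepS* is OFF.
ppGpp is absent, so FubD is inactive.
Co²⁺ is absent, so SovX is inactive.
Required activator FubD is absent, so *purE* is not transcribed.
→ *purE* is OFF.
OxaP is produced constitutively and is active.
Palatinose is present, so ElnB is inactive.
With repressor OxaP bound, *kosZ* is not transcribed.
→ *kosZ* is OFF.
0 of the 5 genes are transcribed.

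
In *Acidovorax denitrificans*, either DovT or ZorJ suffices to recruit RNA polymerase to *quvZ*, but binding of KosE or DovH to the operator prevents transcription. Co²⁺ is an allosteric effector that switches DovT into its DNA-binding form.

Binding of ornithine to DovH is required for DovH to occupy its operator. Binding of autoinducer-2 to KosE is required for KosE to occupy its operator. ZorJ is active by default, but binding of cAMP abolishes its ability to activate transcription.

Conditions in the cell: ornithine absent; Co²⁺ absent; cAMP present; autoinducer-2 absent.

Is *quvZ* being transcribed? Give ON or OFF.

OFF

Autoinducer-2 is absent, so KosE is inactive.
Co²⁺ is absent, so DovT is inactive.
cAMP is present, so ZorJ is inactive.
Ornithine is absent, so DovH is inactive.
No activator is available at the *quvZ* promoter, so *quvZ* is not transcribed.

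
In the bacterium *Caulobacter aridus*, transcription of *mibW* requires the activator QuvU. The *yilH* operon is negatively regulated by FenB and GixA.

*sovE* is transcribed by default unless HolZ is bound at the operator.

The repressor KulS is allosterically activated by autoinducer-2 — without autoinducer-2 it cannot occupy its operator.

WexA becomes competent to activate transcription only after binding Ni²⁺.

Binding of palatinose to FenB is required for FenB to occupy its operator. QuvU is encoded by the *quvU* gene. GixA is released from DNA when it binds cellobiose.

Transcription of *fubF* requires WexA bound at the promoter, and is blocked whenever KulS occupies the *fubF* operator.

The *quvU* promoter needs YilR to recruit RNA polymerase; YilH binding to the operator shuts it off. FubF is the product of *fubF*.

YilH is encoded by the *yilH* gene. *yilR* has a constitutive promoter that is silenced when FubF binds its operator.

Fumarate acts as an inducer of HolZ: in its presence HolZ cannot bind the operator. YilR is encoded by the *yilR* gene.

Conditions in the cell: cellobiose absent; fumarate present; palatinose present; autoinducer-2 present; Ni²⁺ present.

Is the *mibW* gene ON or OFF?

Ni²⁺ is present, so WexA is active.
Autoinducer-2 is present, so KulS is active.
With repressor KulS bound, *fubF* is not transcribed.
So FubF is not produced.
With no repressor bound, *yilR* is transcribed.
So YilR is produced and active.
Palatinose is present, so FenB is active.
Cellobiose is absent, so GixA is active.
With repressor FenB bound, *yilH* is not transcribed.
So YilH is not produced.
No repressor is bound and YilR is active, so *quvU* is transcribed.
So QuvU is produced and active.
No repressor is bound and QuvU is active, so *mibW* is transcribed.

ON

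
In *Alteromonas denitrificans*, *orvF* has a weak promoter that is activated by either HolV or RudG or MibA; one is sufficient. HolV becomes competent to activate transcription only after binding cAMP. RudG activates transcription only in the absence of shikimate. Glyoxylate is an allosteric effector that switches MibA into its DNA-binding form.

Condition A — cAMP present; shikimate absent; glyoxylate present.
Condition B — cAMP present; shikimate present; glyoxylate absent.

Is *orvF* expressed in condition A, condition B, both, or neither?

both

Condition A:
cAMP is present, so HolV is active.
Shikimate is absent, so RudG is active.
Glyoxylate is present, so MibA is active.
Activator HolV is present, so *orvF* is transcribed.
→ *orvF* is ON in A.
Condition B:
cAMP is present, so HolV is active.
Shikimate is present, so RudG is inactive.
Glyoxylate is absent, so MibA is inactive.
Activator HolV is present, so *orvF* is transcribed.
→ *orvF* is ON in B.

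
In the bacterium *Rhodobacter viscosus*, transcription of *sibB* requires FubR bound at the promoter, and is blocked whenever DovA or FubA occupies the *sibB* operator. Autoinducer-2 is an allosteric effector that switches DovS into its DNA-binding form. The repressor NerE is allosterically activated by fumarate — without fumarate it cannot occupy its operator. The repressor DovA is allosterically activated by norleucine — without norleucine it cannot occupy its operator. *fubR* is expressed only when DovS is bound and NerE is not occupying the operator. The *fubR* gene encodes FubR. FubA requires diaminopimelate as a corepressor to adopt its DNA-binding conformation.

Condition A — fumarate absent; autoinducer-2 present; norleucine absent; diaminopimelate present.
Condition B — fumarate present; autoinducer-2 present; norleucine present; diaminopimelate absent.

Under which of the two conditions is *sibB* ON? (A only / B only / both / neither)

Condition A:
Fumarate is absent, so NerE is inactive.
Autoinducer-2 is present, so DovS is active.
No repressor is bound and DovS is active, so *fubR* is transcribed.
So FubR is produced and active.
Norleucine is absent, so DovA is inactive.
Diaminopimelate is present, so FubA is active.
With repressor FubA bound, *sibB* is not transcribed.
→ *sibB* is OFF in A.
Condition B:
Fumarate is present, so NerE is active.
Autoinducer-2 is present, so DovS is active.
With repressor NerE bound, *fubR* is not transcribed.
So FubR is not produced.
Norleucine is present, so DovA is active.
Diaminopimelate is absent, so FubA is inactive.
With repressor DovA bound, *sibB* is not transcribed.
→ *sibB* is OFF in B.

neither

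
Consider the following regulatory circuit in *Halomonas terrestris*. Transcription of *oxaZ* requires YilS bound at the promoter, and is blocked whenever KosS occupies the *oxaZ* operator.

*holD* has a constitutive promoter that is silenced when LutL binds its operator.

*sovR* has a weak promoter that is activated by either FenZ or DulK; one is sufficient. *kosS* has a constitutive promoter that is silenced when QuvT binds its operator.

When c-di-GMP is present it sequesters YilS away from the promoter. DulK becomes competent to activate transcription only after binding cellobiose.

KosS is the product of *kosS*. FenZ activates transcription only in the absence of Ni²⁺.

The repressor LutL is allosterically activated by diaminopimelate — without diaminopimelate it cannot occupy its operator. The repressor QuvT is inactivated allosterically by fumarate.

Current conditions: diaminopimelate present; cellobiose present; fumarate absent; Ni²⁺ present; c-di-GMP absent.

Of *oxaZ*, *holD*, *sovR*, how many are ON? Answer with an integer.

2

c-di-GMP is absent, so YilS is active.
Fumarate is absent, so QuvT is active.
With repressor QuvT bound, *kosS* is not transcribed.
So KosS is not produced.
No repressor is bound and YilS is active, so *oxaZ* is transcribed.
→ *oxaZ* is ON.
Diaminopimelate is present, so LutL is active.
With repressor LutL bound, *holD* is not transcribed.
→ *holD* is OFF.
Ni²⁺ is present, so FenZ is inactive.
Cellobiose is present, so DulK is active.
Activator DulK is present, so *sovR* is transcribed.
→ *sovR* is ON.
2 of the 3 genes are transcribed.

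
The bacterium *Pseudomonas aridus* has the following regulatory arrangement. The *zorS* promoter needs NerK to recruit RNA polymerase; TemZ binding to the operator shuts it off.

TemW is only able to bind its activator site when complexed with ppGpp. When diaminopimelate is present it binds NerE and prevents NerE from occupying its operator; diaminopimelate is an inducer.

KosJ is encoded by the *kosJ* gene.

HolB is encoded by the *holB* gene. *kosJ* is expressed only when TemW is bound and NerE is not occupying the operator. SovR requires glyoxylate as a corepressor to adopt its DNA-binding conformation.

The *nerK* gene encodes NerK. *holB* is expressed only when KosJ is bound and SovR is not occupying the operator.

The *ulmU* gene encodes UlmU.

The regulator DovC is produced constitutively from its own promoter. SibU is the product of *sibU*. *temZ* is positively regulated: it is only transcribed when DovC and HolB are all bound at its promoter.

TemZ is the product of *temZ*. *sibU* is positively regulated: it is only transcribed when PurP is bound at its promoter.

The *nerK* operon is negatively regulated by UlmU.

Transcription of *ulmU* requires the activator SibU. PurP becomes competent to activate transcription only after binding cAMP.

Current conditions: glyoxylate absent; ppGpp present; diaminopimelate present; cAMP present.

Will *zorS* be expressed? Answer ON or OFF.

OFF

cAMP is present, so PurP is active.
No repressor is bound and PurP is active, so *sibU* is transcribed.
So SibU is produced and active.
No repressor is bound and SibU is active, so *ulmU* is transcribed.
So UlmU is produced and active.
With repressor UlmU bound, *nerK* is not transcribed.
So NerK is not produced.
DovC is produced constitutively and is active.
Diaminopimelate is present, so NerE is inactive.
ppGpp is present, so TemW is active.
No repressor is bound and TemW is active, so *kosJ* is transcribed.
So KosJ is produced and active.
Glyoxylate is absent, so SovR is inactive.
No repressor is bound and KosJ is active, so *holB* is transcribed.
So HolB is produced and active.
No repressor is bound and DovC and HolB are active, so *temZ* is transcribed.
So TemZ is produced and active.
With repressor TemZ bound, *zorS* is not transcribed.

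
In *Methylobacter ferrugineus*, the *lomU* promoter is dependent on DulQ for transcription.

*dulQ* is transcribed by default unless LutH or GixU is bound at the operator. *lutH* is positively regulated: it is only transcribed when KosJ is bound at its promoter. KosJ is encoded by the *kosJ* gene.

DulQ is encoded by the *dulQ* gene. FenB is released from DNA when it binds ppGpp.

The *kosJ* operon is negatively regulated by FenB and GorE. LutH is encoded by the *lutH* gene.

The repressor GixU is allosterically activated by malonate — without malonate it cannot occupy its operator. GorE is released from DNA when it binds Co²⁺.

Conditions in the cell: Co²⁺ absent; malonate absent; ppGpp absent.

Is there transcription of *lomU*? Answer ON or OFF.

ON

ppGpp is absent, so FenB is active.
Co²⁺ is absent, so GorE is active.
With repressor FenB bound, *kosJ* is not transcribed.
So KosJ is not produced.
Required activator KosJ is absent, so *lutH* is not transcribed.
So LutH is not produced.
Malonate is absent, so GixU is inactive.
With no repressor bound, *dulQ* is transcribed.
So DulQ is produced and active.
No repressor is bound and DulQ is active, so *lomU* is transcribed.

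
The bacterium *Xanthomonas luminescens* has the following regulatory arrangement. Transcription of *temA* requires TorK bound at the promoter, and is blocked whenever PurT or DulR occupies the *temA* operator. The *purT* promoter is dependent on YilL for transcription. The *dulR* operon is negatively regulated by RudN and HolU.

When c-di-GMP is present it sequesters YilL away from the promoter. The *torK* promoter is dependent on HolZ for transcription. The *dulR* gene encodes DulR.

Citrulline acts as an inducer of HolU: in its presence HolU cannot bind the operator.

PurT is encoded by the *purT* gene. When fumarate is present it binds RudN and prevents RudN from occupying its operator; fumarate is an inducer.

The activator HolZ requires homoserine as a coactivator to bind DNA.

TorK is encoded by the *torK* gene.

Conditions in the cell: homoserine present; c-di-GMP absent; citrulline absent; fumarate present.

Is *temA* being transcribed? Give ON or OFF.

Homoserine is present, so HolZ is active.
No repressor is bound and HolZ is active, so *torK* is transcribed.
So TorK is produced and active.
c-di-GMP is absent, so YilL is active.
No repressor is bound and YilL is active, so *purT* is transcribed.
So PurT is produced and active.
Fumarate is present, so RudN is inactive.
Citrulline is absent, so HolU is active.
With repressor HolU bound, *dulR* is not transcribed.
So DulR is not produced.
With repressor PurT bound, *temA* is not transcribed.

OFF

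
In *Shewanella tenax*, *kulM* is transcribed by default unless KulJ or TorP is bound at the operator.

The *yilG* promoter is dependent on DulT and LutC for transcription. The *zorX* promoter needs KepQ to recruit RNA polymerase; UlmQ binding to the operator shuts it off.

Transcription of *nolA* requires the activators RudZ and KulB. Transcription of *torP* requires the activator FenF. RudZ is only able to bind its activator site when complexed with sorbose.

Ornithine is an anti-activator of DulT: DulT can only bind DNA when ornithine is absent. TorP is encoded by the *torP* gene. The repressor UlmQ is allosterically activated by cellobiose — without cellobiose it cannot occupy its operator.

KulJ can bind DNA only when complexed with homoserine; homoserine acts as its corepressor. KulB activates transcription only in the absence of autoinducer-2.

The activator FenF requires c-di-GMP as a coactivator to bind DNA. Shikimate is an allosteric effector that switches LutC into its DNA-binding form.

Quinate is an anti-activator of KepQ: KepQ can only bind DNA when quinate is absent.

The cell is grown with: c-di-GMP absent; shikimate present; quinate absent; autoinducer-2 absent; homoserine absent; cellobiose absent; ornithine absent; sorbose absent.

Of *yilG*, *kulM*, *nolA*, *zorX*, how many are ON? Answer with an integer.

Ornithine is absent, so DulT is active.
Shikimate is present, so LutC is active.
No repressor is bound and DulT and LutC are active, so *yilG* is transcribed.
→ *yilG* is ON.
Homoserine is absent, so KulJ is inactive.
c-di-GMP is absent, so FenF is inactive.
Required activator FenF is absent, so *torP* is not transcribed.
So TorP is not produced.
With no repressor bound, *kulM* is transcribed.
→ *kulM* is ON.
Sorbose is absent, so RudZ is inactive.
Autoinducer-2 is absent, so KulB is active.
Required activator RudZ is absent, so *nolA* is not transcribed.
→ *nolA* is OFF.
Cellobiose is absent, so UlmQ is inactive.
Quinate is absent, so KepQ is active.
No repressor is bound and KepQ is active, so *zorX* is transcribed.
→ *zorX* is ON.
3 of the 4 genes are transcribed.

3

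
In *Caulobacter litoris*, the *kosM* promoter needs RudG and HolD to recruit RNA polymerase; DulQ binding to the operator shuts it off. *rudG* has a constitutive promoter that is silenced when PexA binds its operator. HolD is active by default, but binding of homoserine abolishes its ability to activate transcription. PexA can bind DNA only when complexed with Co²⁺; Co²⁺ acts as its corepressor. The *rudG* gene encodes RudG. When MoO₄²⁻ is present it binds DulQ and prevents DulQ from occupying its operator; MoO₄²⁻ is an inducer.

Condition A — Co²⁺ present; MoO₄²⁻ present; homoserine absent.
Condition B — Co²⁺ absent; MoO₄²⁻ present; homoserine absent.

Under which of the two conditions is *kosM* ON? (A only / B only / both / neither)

B only

Condition A:
Co²⁺ is present, so PexA is active.
With repressor PexA bound, *rudG* is not transcribed.
So RudG is not produced.
MoO₄²⁻ is present, so DulQ is inactive.
Homoserine is absent, so HolD is active.
Required activator RudG is absent, so *kosM* is not transcribed.
→ *kosM* is OFF in A.
Condition B:
Co²⁺ is absent, so PexA is inactive.
With no repressor bound, *rudG* is transcribed.
So RudG is produced and active.
MoO₄²⁻ is present, so DulQ is inactive.
Homoserine is absent, so HolD is active.
No repressor is bound and RudG and HolD are active, so *kosM* is transcribed.
→ *kosM* is ON in B.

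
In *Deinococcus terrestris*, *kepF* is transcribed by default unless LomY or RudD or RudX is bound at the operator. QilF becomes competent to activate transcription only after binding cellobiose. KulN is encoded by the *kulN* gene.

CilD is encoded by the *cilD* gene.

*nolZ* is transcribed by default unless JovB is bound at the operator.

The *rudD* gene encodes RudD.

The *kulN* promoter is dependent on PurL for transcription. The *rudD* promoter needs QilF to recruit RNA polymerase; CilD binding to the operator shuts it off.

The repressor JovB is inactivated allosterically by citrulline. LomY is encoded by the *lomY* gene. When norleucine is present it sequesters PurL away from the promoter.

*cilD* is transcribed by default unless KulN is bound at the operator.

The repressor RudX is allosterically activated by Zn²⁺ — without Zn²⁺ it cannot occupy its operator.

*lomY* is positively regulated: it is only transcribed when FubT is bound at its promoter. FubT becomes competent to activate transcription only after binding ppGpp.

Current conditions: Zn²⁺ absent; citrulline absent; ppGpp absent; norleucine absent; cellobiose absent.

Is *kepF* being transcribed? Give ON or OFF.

ppGpp is absent, so FubT is inactive.
Required activator FubT is absent, so *lomY* is not transcribed.
So LomY is not produced.
Cellobiose is absent, so QilF is inactive.
Norleucine is absent, so PurL is active.
No repressor is bound and PurL is active, so *kulN* is transcribed.
So KulN is produced and active.
With repressor KulN bound, *cilD* is not transcribed.
So CilD is not produced.
Required activator QilF is absent, so *rudD* is not transcribed.
So RudD is not produced.
Zn²⁺ is absent, so RudX is inactive.
With no repressor bound, *kepF* is transcribed.

ON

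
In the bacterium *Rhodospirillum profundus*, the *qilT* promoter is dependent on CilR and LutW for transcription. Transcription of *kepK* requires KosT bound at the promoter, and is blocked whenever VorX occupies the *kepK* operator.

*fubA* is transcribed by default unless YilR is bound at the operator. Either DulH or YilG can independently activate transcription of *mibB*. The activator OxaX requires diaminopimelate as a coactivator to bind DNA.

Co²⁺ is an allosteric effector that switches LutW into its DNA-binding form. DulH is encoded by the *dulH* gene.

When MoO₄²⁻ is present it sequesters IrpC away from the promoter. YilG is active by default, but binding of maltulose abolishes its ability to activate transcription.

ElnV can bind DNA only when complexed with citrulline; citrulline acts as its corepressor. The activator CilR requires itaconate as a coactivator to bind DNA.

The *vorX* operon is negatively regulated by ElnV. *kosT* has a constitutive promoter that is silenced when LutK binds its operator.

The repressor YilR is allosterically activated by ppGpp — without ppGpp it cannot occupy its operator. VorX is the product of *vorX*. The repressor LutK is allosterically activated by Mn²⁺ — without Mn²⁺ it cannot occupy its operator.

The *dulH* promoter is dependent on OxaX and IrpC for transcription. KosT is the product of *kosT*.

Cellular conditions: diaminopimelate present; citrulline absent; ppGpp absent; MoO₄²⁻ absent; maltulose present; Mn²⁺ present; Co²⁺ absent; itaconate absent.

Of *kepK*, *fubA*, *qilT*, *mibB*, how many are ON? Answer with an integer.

2

Mn²⁺ is present, so LutK is active.
With repressor LutK bound, *kosT* is not transcribed.
So KosT is not produced.
Citrulline is absent, so ElnV is inactive.
With no repressor bound, *vorX* is transcribed.
So VorX is produced and active.
With repressor VorX bound, *kepK* is not transcribed.
→ *kepK* is OFF.
ppGpp is absent, so YilR is inactive.
With no repressor bound, *fubA* is transcribed.
→ *fubA* is ON.
Itaconate is absent, so CilR is inactive.
Co²⁺ is absent, so LutW is inactive.
Required activator CilR is absent, so *qilT* is not transcribed.
→ *qilT* is OFF.
Diaminopimelate is present, so OxaX is active.
MoO₄²⁻ is absent, so IrpC is active.
No repressor is bound and OxaX and IrpC are active, so *dulH* is transcribed.
So DulH is produced and active.
Maltulose is present, so YilG is inactive.
Activator DulH is present, so *mibB* is transcribed.
→ *mibB* is ON.
2 of the 4 genes are transcribed.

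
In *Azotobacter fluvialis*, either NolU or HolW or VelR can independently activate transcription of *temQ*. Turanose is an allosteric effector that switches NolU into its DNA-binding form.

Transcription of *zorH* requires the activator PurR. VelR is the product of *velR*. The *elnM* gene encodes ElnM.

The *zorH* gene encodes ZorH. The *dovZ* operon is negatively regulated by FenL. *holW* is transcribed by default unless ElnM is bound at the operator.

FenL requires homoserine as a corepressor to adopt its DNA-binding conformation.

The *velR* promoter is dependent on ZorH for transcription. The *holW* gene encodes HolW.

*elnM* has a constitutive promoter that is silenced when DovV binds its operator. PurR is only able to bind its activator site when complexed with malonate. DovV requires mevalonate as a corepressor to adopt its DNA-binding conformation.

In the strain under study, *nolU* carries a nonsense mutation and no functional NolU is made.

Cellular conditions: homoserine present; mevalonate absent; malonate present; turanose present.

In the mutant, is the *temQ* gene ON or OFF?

ON

NolU is non-functional in this strain, so it has no effect.
Mevalonate is absent, so DovV is inactive.
With no repressor bound, *elnM* is transcribed.
So ElnM is produced and active.
With repressor ElnM bound, *holW* is not transcribed.
So HolW is not produced.
Malonate is present, so PurR is active.
No repressor is bound and PurR is active, so *zorH* is transcribed.
So ZorH is produced and active.
No repressor is bound and ZorH is active, so *velR* is transcribed.
So VelR is produced and active.
Activator VelR is present, so *temQ* is transcribed.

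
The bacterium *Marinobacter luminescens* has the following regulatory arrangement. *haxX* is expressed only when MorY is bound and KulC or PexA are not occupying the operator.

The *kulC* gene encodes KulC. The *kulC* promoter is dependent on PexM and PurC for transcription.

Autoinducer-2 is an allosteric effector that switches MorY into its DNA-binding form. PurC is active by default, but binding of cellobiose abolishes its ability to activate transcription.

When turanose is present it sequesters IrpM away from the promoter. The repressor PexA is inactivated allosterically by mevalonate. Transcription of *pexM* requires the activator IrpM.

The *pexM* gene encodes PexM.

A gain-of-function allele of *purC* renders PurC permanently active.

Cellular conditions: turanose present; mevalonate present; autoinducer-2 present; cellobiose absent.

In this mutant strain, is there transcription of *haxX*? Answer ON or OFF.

ON

Autoinducer-2 is present, so MorY is active.
Turanose is present, so IrpM is inactive.
Required activator IrpM is absent, so *pexM* is not transcribed.
So PexM is not produced.
PurC is constitutively active in this strain.
Required activator PexM is absent, so *kulC* is not transcribed.
So KulC is not produced.
Mevalonate is present, so PexA is inactive.
No repressor is bound and MorY is active, so *haxX* is transcribed.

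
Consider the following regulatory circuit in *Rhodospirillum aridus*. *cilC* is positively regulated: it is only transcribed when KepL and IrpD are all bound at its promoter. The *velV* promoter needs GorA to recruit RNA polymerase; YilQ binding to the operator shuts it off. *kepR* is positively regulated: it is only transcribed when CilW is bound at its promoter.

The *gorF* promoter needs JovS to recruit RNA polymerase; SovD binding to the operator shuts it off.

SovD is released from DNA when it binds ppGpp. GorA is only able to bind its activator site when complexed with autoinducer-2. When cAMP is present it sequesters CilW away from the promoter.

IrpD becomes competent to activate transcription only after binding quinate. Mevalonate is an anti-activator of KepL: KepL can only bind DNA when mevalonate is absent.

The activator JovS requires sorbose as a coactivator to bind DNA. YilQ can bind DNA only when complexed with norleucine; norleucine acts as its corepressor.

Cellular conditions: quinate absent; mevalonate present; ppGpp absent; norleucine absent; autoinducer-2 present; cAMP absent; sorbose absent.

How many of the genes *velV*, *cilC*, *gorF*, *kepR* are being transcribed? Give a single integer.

2

Norleucine is absent, so YilQ is inactive.
Autoinducer-2 is present, so GorA is active.
No repressor is bound and GorA is active, so *velV* is transcribed.
→ *velV* is ON.
Mevalonate is present, so KepL is inactive.
Quinate is absent, so IrpD is inactive.
Required activator KepL is absent, so *cilC* is not transcribed.
→ *cilC* is OFF.
Sorbose is absent, so JovS is inactive.
ppGpp is absent, so SovD is active.
With repressor SovD bound, *gorF* is not transcribed.
→ *gorF* is OFF.
cAMP is absent, so CilW is active.
No repressor is bound and CilW is active, so *kepR* is transcribed.
→ *kepR* is ON.
2 of the 4 genes are transcribed.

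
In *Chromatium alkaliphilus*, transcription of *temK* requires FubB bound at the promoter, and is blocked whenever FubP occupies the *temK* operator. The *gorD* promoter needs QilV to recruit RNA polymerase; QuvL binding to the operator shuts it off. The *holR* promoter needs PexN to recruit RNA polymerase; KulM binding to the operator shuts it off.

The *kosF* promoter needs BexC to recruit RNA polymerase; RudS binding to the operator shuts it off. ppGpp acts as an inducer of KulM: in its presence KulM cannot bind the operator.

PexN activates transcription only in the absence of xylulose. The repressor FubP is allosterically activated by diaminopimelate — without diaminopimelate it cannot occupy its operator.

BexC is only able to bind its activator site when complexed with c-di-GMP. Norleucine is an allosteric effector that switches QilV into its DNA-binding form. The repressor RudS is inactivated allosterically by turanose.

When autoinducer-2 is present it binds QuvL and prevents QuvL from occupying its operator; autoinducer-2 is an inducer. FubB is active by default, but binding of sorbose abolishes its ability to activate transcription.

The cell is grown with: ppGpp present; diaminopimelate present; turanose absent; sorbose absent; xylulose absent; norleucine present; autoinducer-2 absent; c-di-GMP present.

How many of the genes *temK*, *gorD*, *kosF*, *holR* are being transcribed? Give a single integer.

1

Sorbose is absent, so FubB is active.
Diaminopimelate is present, so FubP is active.
With repressor FubP bound, *temK* is not transcribed.
→ *temK* is OFF.
Norleucine is present, so QilV is active.
Autoinducer-2 is absent, so QuvL is active.
With repressor QuvL bound, *gorD* is not transcribed.
→ *gorD* is OFF.
Turanose is absent, so RudS is active.
c-di-GMP is present, so BexC is active.
With repressor RudS bound, *kosF* is not transcribed.
→ *kosF* is OFF.
Xylulose is absent, so PexN is active.
ppGpp is present, so KulM is inactive.
No repressor is bound and PexN is active, so *holR* is transcribed.
→ *holR* is ON.
1 of the 4 genes is transcribed.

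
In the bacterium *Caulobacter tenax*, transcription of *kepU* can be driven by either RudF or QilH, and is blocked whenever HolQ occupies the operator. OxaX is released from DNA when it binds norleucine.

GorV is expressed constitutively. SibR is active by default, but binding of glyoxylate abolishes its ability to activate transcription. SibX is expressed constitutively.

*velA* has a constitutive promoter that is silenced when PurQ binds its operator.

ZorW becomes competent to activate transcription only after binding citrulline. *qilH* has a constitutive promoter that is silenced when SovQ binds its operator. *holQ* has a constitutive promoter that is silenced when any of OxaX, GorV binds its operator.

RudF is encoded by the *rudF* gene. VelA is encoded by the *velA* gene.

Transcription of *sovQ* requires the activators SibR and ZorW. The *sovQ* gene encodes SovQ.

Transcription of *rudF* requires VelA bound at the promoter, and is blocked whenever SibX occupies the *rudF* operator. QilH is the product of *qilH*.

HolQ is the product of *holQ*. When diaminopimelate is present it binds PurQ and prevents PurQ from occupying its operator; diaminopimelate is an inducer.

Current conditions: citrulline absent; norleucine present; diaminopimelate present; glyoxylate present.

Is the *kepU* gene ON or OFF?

Norleucine is present, so OxaX is inactive.
GorV is produced constitutively and is active.
With repressor GorV bound, *holQ* is not transcribed.
So HolQ is not produced.
Diaminopimelate is present, so PurQ is inactive.
With no repressor bound, *velA* is transcribed.
So VelA is produced and active.
SibX is produced constitutively and is active.
With repressor SibX bound, *rudF* is not transcribed.
So RudF is not produced.
Glyoxylate is present, so SibR is inactive.
Citrulline is absent, so ZorW is inactive.
Required activator SibR is absent, so *sovQ* is not transcribed.
So SovQ is not produced.
With no repressor bound, *qilH* is transcribed.
So QilH is produced and active.
Activator QilH is present, so *kepU* is transcribed.

ON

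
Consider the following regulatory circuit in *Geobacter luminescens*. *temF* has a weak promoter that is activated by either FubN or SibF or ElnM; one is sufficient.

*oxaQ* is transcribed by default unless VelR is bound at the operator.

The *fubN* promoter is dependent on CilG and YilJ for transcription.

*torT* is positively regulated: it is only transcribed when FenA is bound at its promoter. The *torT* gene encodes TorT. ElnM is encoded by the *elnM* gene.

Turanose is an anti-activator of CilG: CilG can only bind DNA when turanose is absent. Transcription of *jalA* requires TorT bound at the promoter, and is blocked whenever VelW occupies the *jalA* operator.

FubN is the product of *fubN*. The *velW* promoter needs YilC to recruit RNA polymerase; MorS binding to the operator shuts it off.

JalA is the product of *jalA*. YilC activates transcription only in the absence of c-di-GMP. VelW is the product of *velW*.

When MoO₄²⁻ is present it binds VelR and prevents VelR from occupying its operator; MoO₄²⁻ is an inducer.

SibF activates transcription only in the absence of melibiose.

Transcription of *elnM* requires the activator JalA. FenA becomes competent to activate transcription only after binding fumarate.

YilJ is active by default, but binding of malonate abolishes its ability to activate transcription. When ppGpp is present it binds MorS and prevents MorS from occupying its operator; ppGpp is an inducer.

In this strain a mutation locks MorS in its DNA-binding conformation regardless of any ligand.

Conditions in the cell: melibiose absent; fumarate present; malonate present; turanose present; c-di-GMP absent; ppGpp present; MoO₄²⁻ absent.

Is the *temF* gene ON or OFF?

ON

Turanose is present, so CilG is inactive.
Malonate is present, so YilJ is inactive.
Required activator CilG is absent, so *fubN* is not transcribed.
So FubN is not produced.
Melibiose is absent, so SibF is active.
c-di-GMP is absent, so YilC is active.
MorS is constitutively active in this strain.
With repressor MorS bound, *velW* is not transcribed.
So VelW is not produced.
Fumarate is present, so FenA is active.
No repressor is bound and FenA is active, so *torT* is transcribed.
So TorT is produced and active.
No repressor is bound and TorT is active, so *jalA* is transcribed.
So JalA is produced and active.
No repressor is bound and JalA is active, so *elnM* is transcribed.
So ElnM is produced and active.
Activator SibF is present, so *temF* is transcribed.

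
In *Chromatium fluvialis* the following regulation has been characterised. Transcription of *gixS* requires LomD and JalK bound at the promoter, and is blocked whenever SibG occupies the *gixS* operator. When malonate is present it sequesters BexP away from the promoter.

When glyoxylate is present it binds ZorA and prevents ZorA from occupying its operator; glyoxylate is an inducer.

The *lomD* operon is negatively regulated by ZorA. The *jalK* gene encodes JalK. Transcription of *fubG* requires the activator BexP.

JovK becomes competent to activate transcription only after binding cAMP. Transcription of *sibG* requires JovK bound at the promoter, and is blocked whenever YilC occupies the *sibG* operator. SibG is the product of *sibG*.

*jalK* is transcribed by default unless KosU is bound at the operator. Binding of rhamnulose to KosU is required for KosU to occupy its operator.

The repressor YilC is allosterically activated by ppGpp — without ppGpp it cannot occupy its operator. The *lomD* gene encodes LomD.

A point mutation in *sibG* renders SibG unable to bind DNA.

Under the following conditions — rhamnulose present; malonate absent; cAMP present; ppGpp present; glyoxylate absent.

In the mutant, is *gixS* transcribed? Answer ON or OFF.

OFF

Glyoxylate is absent, so ZorA is active.
With repressor ZorA bound, *lomD* is not transcribed.
So LomD is not produced.
Rhamnulose is present, so KosU is active.
With repressor KosU bound, *jalK* is not transcribed.
So JalK is not produced.
SibG is non-functional in this strain, so it has no effect.
Required activator LomD is absent, so *gixS* is not transcribed.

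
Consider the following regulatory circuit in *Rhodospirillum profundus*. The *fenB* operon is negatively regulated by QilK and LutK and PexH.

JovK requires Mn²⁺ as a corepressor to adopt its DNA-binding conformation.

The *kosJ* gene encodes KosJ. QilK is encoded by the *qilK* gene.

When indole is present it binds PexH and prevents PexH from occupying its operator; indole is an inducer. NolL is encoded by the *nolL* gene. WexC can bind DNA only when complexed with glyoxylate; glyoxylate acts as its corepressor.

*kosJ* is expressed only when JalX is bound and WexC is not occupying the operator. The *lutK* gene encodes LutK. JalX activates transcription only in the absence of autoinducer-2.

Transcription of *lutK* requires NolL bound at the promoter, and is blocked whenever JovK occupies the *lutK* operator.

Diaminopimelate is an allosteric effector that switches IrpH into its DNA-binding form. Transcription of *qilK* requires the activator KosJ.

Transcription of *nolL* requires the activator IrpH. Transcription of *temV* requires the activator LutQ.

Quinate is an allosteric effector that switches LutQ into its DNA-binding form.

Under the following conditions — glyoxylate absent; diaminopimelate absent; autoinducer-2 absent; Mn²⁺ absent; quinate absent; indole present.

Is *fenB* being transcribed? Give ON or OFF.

Glyoxylate is absent, so WexC is inactive.
Autoinducer-2 is absent, so JalX is active.
No repressor is bound and JalX is active, so *kosJ* is transcribed.
So KosJ is produced and active.
No repressor is bound and KosJ is active, so *qilK* is transcribed.
So QilK is produced and active.
Mn²⁺ is absent, so JovK is inactive.
Diaminopimelate is absent, so IrpH is inactive.
Required activator IrpH is absent, so *nolL* is not transcribed.
So NolL is not produced.
Required activator NolL is absent, so *lutK* is not transcribed.
So LutK is not produced.
Indole is present, so PexH is inactive.
With repressor QilK bound, *fenB* is not transcribed.

OFF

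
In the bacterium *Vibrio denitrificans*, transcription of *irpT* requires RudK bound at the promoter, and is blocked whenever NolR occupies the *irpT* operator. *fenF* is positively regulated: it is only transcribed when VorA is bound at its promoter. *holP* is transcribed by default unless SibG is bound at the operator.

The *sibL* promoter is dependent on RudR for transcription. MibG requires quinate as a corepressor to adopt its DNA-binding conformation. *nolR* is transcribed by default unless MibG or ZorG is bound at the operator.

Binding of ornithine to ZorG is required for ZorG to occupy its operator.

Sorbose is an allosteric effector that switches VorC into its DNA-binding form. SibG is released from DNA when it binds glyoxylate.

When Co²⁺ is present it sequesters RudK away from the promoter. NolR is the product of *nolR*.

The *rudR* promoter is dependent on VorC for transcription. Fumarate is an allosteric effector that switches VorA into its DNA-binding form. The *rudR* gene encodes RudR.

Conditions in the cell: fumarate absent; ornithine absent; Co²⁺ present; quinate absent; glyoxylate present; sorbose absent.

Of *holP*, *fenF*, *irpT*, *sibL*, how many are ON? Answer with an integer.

Glyoxylate is present, so SibG is inactive.
With no repressor bound, *holP* is transcribed.
→ *holP* is ON.
Fumarate is absent, so VorA is inactive.
Required activator VorA is absent, so *fenF* is not transcribed.
→ *fenF* is OFF.
Quinate is absent, so MibG is inactive.
Ornithine is absent, so ZorG is inactive.
With no repressor bound, *nolR* is transcribed.
So NolR is produced and active.
Co²⁺ is present, so RudK is inactive.
With repressor NolR bound, *irpT* is not transcribed.
→ *irpT* is OFF.
Sorbose is absent, so VorC is inactive.
Required activator VorC is absent, so *rudR* is not transcribed.
So RudR is not produced.
Required activator RudR is absent, so *sibL* is not transcribed.
→ *sibL* is OFF.
1 of the 4 genes is transcribed.

1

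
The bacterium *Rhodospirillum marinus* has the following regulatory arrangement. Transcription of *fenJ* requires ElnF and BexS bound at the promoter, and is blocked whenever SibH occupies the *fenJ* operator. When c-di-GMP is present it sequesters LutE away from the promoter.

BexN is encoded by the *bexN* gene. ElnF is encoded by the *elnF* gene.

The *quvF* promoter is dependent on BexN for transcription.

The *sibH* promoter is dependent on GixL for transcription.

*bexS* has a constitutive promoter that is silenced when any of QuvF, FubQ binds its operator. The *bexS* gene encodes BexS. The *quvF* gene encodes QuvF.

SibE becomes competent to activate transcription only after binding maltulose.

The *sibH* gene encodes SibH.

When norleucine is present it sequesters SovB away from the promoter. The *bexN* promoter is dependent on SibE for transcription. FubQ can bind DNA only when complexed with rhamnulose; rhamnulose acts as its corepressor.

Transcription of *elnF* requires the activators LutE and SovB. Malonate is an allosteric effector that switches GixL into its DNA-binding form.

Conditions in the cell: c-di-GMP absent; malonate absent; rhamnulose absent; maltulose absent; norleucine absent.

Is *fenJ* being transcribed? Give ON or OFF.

c-di-GMP is absent, so LutE is active.
Norleucine is absent, so SovB is active.
No repressor is bound and LutE and SovB are active, so *elnF* is transcribed.
So ElnF is produced and active.
Malonate is absent, so GixL is inactive.
Required activator GixL is absent, so *sibH* is not transcribed.
So SibH is not produced.
Maltulose is absent, so SibE is inactive.
Required activator SibE is absent, so *bexN* is not transcribed.
So BexN is not produced.
Required activator BexN is absent, so *quvF* is not transcribed.
So QuvF is not produced.
Rhamnulose is absent, so FubQ is inactive.
With no repressor bound, *bexS* is transcribed.
So BexS is produced and active.
No repressor is bound and ElnF and BexS are active, so *fenJ* is transcribed.

ON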